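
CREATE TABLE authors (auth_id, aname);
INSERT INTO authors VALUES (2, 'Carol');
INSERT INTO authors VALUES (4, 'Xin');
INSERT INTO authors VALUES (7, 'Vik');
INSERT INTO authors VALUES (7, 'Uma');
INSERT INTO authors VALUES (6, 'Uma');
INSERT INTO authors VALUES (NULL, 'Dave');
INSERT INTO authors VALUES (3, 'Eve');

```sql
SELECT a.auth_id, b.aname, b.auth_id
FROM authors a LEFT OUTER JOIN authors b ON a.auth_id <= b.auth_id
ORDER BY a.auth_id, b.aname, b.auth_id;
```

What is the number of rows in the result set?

23

LEFT JOIN keeps every row from `authors a`; unmatched rows get NULL for `authors b`'s columns.
Matching on a.auth_id <= b.auth_id. A NULL in a compared column never satisfies the condition.
Matched pairs: 22; unmatched a rows kept: 1.
Total: 22 matched + 1 padded = 23 rows.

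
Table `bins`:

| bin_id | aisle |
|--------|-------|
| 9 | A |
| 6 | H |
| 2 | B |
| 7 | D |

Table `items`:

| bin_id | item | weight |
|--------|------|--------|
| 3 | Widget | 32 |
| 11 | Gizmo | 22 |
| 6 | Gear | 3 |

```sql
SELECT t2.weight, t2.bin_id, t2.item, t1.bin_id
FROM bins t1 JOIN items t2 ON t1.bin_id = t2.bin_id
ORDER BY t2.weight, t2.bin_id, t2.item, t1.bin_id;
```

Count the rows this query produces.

INNER JOIN keeps only pairs where the ON condition holds.
Matching on t1.bin_id = t2.bin_id.
Matched pairs: 1.
Total: 1 rows.

1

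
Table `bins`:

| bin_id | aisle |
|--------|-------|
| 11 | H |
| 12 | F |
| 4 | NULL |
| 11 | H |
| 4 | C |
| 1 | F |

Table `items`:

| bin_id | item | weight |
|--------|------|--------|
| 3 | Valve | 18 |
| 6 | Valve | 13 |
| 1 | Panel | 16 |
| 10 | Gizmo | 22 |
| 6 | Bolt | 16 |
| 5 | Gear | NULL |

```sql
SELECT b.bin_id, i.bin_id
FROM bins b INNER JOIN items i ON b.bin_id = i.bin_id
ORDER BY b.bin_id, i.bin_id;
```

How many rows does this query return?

INNER JOIN keeps only pairs where the ON condition holds.
Matching on b.bin_id = i.bin_id.
- bin_id=11: no matching i row, dropped.
- bin_id=12: no matching i row, dropped.
- bin_id=4: no matching i row, dropped.
- bin_id=11: no matching i row, dropped.
- bin_id=4: no matching i row, dropped.
- bin_id=1: 1 matching i row(s), so 1 row(s) emitted.
Total: 1 rows.

1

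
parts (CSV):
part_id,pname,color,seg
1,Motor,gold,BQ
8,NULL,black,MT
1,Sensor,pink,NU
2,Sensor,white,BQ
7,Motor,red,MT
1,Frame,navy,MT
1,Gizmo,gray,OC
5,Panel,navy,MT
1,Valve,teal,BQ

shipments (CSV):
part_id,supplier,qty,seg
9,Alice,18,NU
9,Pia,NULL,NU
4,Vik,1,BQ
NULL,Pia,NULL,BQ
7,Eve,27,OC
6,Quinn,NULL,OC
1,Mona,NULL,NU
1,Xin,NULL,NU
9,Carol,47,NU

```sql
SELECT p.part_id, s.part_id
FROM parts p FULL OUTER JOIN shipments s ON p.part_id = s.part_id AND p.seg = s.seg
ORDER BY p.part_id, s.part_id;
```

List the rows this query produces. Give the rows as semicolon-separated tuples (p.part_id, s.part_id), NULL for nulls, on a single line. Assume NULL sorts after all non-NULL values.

(1, 1); (1, 1); (1, NULL); (1, NULL); (1, NULL); (1, NULL); (2, NULL); (5, NULL); (7, NULL); (8, NULL); (NULL, 4); (NULL, 6); (NULL, 7); (NULL, 9); (NULL, 9); (NULL, 9); (NULL, NULL)

FULL OUTER JOIN keeps every row from both sides; unmatched rows get NULL for the other side's columns.
Matching on p.part_id = s.part_id AND p.seg = s.seg. A NULL in a compared column never satisfies the condition.
- p (part_id=1, seg=BQ) has no partner → padded with NULL.
- p (part_id=8, seg=MT) has no partner → padded with NULL.
- p (part_id=1, seg=NU) pairs with 2 row(s) of s.
- p (part_id=2, seg=BQ) has no partner → padded with NULL.
- p (part_id=7, seg=MT) has no partner → padded with NULL.
- p (part_id=1, seg=MT) has no partner → padded with NULL.
- p (part_id=1, seg=OC) has no partner → padded with NULL.
- p (part_id=5, seg=MT) has no partner → padded with NULL.
- p (part_id=1, seg=BQ) has no partner → padded with NULL.
- 7 s row(s) had no p match → kept, p columns NULL.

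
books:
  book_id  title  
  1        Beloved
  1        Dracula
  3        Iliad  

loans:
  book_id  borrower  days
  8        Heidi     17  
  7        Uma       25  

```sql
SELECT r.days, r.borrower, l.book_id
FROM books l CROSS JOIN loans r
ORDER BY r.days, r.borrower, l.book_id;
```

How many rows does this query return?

CROSS JOIN pairs every row of `books` with every row of `loans`: 3 × 2 = 6 rows.

6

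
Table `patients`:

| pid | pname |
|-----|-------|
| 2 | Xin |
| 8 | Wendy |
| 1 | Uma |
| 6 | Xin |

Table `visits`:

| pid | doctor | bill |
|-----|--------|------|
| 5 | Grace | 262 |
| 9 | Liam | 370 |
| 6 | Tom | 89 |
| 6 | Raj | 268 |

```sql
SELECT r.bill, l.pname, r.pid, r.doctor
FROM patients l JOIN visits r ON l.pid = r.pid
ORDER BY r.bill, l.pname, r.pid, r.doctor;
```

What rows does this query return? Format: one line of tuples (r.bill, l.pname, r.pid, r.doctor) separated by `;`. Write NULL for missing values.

(89, Xin, 6, Tom); (268, Xin, 6, Raj)

INNER JOIN keeps only pairs where the ON condition holds.
Matching on l.pid = r.pid.
- l (pid=2) has no partner → excluded.
- l (pid=8) has no partner → excluded.
- l (pid=1) has no partner → excluded.
- l (pid=6) pairs with 2 row(s) of r.
After projecting and ordering:
r.bill | l.pname | r.pid | r.doctor
89 | Xin | 6 | Tom
268 | Xin | 6 | Raj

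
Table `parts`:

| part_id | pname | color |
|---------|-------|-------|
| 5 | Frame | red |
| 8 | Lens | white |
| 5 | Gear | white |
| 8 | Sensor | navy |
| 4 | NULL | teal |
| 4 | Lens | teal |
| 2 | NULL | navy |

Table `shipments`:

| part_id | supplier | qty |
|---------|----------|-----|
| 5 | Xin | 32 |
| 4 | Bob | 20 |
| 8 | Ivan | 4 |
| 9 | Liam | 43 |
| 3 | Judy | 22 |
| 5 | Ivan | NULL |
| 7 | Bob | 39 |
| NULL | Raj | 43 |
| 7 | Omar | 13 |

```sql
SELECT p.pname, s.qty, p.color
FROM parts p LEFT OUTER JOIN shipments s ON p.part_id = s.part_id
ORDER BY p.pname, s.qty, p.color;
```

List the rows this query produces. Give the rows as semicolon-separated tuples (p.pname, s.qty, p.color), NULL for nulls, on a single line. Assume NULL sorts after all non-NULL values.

(Frame, 32, red); (Frame, NULL, red); (Gear, 32, white); (Gear, NULL, white); (Lens, 4, white); (Lens, 20, teal); (Sensor, 4, navy); (NULL, 20, teal); (NULL, NULL, navy)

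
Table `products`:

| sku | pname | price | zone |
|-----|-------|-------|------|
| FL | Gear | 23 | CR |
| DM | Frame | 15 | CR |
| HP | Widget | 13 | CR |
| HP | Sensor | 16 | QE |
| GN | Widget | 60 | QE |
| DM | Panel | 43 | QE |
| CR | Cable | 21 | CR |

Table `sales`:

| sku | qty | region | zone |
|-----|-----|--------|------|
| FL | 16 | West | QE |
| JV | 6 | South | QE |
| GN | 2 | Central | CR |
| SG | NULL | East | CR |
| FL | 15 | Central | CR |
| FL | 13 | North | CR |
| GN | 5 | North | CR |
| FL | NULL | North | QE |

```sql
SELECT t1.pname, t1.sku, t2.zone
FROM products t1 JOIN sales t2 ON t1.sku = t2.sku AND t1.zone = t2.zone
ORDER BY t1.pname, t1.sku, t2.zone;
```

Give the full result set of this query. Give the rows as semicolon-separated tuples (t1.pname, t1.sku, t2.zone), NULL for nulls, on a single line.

INNER JOIN keeps only pairs where the ON condition holds.
Matching on t1.sku = t2.sku AND t1.zone = t2.zone.
- sku=FL, zone=CR: 2 matching t2 row(s), so 2 row(s) emitted.
- sku=DM, zone=CR: no matching t2 row, dropped.
- sku=HP, zone=CR: no matching t2 row, dropped.
- sku=HP, zone=QE: no matching t2 row, dropped.
- sku=GN, zone=QE: no matching t2 row, dropped.
- sku=DM, zone=QE: no matching t2 row, dropped.
- sku=CR, zone=CR: no matching t2 row, dropped.
After projecting and ordering:
t1.pname | t1.sku | t2.zone
Gear | FL | CR
Gear | FL | CR

(Gear, FL, CR); (Gear, FL, CR)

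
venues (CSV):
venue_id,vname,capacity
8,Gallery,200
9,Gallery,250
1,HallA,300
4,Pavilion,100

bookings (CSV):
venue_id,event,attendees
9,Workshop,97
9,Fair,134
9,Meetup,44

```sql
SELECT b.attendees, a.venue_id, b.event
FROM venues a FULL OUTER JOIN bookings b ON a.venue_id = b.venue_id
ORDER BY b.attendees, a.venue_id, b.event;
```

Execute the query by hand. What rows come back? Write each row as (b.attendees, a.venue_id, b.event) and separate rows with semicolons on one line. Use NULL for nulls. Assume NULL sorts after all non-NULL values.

(44, 9, Meetup); (97, 9, Workshop); (134, 9, Fair); (NULL, 1, NULL); (NULL, 4, NULL); (NULL, 8, NULL)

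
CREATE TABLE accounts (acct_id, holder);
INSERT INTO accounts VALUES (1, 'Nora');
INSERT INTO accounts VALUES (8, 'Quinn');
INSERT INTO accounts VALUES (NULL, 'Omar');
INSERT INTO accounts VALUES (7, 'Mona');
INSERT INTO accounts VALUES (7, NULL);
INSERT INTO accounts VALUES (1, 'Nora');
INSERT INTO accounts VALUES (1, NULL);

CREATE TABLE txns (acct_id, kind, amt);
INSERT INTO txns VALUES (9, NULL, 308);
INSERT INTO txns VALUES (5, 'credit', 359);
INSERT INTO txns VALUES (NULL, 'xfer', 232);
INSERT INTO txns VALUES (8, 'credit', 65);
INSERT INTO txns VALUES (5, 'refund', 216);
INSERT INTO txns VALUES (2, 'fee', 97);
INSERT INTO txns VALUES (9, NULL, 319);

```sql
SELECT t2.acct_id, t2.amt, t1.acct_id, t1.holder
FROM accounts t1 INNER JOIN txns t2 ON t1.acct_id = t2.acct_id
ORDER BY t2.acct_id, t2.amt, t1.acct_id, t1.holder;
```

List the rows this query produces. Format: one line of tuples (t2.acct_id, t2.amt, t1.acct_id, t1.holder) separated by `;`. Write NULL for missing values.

(8, 65, 8, Quinn)

INNER JOIN keeps only pairs where the ON condition holds.
Matching on t1.acct_id = t2.acct_id. A NULL in a compared column never satisfies the condition.
- t1 (acct_id=1) has no partner → excluded.
- t1 (acct_id=8) pairs with 1 row(s) of t2.
- t1 (acct_id=NULL) has no partner → excluded.
- t1 (acct_id=7) has no partner → excluded.
- t1 (acct_id=7) has no partner → excluded.
- t1 (acct_id=1) has no partner → excluded.
- t1 (acct_id=1) has no partner → excluded.
After projecting and ordering:
t2.acct_id | t2.amt | t1.acct_id | t1.holder
8 | 65 | 8 | Quinn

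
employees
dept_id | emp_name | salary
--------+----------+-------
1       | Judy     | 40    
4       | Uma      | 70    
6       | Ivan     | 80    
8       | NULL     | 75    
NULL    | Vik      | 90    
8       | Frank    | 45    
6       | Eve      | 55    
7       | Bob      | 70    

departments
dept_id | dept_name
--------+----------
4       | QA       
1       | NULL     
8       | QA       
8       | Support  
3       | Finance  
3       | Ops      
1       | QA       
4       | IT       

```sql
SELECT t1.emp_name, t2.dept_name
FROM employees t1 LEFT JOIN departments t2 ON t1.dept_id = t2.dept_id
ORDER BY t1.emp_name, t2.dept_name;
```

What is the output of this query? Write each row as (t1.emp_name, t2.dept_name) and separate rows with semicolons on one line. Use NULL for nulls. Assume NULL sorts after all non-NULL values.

(Bob, NULL); (Eve, NULL); (Frank, QA); (Frank, Support); (Ivan, NULL); (Judy, QA); (Judy, NULL); (Uma, IT); (Uma, QA); (Vik, NULL); (NULL, QA); (NULL, Support)

LEFT JOIN keeps every row from `employees`; unmatched rows get NULL for `departments`'s columns.
Matching on t1.dept_id = t2.dept_id. A NULL in a compared column never satisfies the condition.
Matched pairs: 8; unmatched t1 rows kept: 4.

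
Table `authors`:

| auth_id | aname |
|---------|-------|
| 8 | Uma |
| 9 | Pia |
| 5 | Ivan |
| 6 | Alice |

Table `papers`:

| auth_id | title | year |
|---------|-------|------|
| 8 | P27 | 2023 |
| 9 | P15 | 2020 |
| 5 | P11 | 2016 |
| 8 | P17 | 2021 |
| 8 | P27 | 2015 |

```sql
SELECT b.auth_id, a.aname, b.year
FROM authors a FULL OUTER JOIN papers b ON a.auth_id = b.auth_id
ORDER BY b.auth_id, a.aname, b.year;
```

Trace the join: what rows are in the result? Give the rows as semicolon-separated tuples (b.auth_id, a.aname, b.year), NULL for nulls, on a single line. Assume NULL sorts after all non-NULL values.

(5, Ivan, 2016); (8, Uma, 2015); (8, Uma, 2021); (8, Uma, 2023); (9, Pia, 2020); (NULL, Alice, NULL)

FULL OUTER JOIN keeps every row from both sides; unmatched rows get NULL for the other side's columns.
Matching on a.auth_id = b.auth_id.
Matched pairs: 5; unmatched a rows kept: 1; unmatched b rows kept: 0.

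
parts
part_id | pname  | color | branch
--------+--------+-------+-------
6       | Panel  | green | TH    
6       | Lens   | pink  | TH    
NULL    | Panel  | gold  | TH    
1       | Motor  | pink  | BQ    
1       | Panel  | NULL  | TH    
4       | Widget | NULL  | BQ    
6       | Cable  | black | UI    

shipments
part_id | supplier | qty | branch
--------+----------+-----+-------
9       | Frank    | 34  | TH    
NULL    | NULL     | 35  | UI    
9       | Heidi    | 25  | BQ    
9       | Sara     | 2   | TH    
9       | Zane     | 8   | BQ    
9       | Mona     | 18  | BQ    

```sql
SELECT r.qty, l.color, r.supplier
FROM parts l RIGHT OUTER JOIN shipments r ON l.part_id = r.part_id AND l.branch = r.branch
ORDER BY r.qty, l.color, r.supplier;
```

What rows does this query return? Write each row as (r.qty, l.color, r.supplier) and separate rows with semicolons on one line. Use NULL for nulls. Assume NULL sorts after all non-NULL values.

RIGHT JOIN keeps every row from `shipments`; unmatched rows get NULL for `parts`'s columns.
Matching on l.part_id = r.part_id AND l.branch = r.branch. A NULL in a compared column never satisfies the condition.
- l[0] part_id=6, branch=TH → no match.
- l[1] part_id=6, branch=TH → no match.
- l[2] part_id=NULL, branch=TH → no match.
- l[3] part_id=1, branch=BQ → no match.
- l[4] part_id=1, branch=TH → no match.
- l[5] part_id=4, branch=BQ → no match.
- l[6] part_id=6, branch=UI → no match.
- 6 r row(s) had no l match → kept, l columns NULL.
After projecting and ordering:
r.qty | l.color | r.supplier
2 | NULL | Sara
8 | NULL | Zane
18 | NULL | Mona
25 | NULL | Heidi
34 | NULL | Frank
35 | NULL | NULL

(2, NULL, Sara); (8, NULL, Zane); (18, NULL, Mona); (25, NULL, Heidi); (34, NULL, Frank); (35, NULL, NULL)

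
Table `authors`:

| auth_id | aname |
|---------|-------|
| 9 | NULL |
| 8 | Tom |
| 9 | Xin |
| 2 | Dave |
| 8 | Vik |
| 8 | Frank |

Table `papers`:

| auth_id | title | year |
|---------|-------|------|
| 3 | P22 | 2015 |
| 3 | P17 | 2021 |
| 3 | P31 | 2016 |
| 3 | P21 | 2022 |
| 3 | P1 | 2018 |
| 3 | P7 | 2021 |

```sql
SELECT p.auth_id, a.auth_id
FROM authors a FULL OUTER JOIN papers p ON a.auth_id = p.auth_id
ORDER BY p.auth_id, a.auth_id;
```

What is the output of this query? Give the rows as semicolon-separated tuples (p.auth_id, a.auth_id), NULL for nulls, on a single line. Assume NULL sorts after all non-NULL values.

FULL OUTER JOIN keeps every row from both sides; unmatched rows get NULL for the other side's columns.
Matching on a.auth_id = p.auth_id.
Matched pairs: 0; unmatched a rows kept: 6; unmatched p rows kept: 6.

(3, NULL); (3, NULL); (3, NULL); (3, NULL); (3, NULL); (3, NULL); (NULL, 2); (NULL, 8); (NULL, 8); (NULL, 8); (NULL, 9); (NULL, 9)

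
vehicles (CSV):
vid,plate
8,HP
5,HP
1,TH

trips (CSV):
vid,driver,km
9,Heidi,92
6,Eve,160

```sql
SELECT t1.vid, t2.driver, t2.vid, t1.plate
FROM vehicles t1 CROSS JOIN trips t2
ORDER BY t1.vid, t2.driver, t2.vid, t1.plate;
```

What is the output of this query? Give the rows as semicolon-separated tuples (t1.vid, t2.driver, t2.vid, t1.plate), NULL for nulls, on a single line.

CROSS JOIN pairs every row of `vehicles` with every row of `trips`: 3 × 2 = 6 rows.

(1, Eve, 6, TH); (1, Heidi, 9, TH); (5, Eve, 6, HP); (5, Heidi, 9, HP); (8, Eve, 6, HP); (8, Heidi, 9, HP)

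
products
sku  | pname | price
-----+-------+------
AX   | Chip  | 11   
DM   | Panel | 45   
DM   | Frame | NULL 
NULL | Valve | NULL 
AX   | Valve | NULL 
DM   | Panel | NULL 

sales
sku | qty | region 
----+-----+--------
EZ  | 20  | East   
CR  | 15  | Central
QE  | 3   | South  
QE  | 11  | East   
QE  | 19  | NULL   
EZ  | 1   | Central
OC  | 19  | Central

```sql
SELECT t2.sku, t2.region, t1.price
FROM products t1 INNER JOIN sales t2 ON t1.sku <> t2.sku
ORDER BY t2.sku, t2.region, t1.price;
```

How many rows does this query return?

35

INNER JOIN keeps only pairs where the ON condition holds.
Matching on t1.sku <> t2.sku. A NULL in a compared column never satisfies the condition.
- t1 row (sku=AX): matches 7 t2 row(s) → 7 output row(s).
- t1 row (sku=DM): matches 7 t2 row(s) → 7 output row(s).
- t1 row (sku=DM): matches 7 t2 row(s) → 7 output row(s).
- t1 row (sku=NULL): no match → dropped.
- t1 row (sku=AX): matches 7 t2 row(s) → 7 output row(s).
- t1 row (sku=DM): matches 7 t2 row(s) → 7 output row(s).
Total: 35 rows.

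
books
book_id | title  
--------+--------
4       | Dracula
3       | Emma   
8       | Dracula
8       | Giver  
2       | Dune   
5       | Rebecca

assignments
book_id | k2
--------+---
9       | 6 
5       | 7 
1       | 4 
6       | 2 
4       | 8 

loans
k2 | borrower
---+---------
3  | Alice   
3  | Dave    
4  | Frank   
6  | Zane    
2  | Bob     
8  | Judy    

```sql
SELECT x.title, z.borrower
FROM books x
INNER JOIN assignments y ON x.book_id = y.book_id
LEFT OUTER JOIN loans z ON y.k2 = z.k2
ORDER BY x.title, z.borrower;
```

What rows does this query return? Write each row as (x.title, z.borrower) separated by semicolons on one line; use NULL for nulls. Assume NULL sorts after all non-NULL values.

(Dracula, Judy); (Rebecca, NULL)

Joins associate left-to-right: books INNER JOIN assignments on book_id gives 2 intermediate row(s).
Then LEFT JOIN `loans z` on k2: each of those 2 rows is kept; rows whose y.k2 has no match in z get NULL for z's columns.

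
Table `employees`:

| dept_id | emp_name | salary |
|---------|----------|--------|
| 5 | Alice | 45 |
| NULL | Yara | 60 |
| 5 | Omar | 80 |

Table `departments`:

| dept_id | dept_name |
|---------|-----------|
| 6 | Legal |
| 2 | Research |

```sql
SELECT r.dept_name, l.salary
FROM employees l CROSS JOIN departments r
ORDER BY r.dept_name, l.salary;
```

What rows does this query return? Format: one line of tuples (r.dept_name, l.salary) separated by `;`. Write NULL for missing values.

(Legal, 45); (Legal, 60); (Legal, 80); (Research, 45); (Research, 60); (Research, 80)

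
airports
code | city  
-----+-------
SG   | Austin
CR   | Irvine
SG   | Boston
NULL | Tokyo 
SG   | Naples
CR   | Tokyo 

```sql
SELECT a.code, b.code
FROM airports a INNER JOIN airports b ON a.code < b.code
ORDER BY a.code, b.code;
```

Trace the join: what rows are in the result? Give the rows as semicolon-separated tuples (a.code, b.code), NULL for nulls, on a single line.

(CR, SG); (CR, SG); (CR, SG); (CR, SG); (CR, SG); (CR, SG)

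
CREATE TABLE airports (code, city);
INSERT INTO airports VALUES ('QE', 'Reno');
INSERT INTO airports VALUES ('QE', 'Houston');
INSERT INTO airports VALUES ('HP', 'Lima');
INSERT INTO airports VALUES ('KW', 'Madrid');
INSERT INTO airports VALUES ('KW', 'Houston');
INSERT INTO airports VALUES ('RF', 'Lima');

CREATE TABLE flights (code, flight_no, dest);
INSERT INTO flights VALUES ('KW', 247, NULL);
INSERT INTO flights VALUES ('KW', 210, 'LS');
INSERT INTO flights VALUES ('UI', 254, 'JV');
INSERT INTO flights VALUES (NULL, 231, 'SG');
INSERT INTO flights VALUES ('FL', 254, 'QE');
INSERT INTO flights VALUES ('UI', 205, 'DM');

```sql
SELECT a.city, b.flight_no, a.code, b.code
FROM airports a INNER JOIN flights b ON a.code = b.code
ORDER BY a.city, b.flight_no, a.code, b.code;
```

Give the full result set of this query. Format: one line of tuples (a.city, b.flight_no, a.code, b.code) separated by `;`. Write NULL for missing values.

INNER JOIN keeps only pairs where the ON condition holds.
Matching on a.code = b.code. A NULL in a compared column never satisfies the condition.
- a (code=QE) has no partner → excluded.
- a (code=QE) has no partner → excluded.
- a (code=HP) has no partner → excluded.
- a (code=KW) pairs with 2 row(s) of b.
- a (code=KW) pairs with 2 row(s) of b.
- a (code=RF) has no partner → excluded.
After projecting and ordering:
a.city | b.flight_no | a.code | b.code
Houston | 210 | KW | KW
Houston | 247 | KW | KW
Madrid | 210 | KW | KW
Madrid | 247 | KW | KW

(Houston, 210, KW, KW); (Houston, 247, KW, KW); (Madrid, 210, KW, KW); (Madrid, 247, KW, KW)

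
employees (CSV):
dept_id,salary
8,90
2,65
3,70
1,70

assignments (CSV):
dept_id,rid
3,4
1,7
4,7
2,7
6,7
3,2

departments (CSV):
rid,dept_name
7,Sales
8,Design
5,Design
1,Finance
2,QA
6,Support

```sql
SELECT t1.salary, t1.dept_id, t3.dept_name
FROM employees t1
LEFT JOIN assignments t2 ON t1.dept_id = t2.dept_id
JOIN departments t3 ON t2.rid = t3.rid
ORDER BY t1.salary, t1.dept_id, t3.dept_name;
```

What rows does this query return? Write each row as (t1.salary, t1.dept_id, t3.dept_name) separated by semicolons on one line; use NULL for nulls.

(65, 2, Sales); (70, 1, Sales); (70, 3, QA)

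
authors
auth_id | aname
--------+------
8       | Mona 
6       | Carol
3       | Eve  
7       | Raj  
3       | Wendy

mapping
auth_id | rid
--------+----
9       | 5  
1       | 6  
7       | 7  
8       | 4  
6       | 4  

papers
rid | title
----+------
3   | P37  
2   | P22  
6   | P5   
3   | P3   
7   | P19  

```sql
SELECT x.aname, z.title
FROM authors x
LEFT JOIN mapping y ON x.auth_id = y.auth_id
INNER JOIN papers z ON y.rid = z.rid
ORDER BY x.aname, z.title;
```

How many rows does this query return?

Joins associate left-to-right: authors LEFT JOIN mapping on auth_id gives 5 intermediate row(s).
Then INNER JOIN `papers z` on rid: keep only rows whose y.rid appears in z.
Result: 1 row(s).

1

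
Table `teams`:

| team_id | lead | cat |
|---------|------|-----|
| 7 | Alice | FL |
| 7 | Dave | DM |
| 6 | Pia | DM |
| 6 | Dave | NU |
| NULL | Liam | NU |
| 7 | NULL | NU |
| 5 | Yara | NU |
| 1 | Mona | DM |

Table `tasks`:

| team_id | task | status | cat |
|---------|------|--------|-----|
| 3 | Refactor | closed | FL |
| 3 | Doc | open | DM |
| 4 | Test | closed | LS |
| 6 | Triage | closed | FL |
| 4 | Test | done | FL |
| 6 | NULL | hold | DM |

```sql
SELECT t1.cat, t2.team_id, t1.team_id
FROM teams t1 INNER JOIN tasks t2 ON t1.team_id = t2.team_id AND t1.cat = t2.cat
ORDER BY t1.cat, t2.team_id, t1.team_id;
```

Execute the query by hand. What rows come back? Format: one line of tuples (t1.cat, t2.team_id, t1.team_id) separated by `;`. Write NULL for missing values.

(DM, 6, 6)

INNER JOIN keeps only pairs where the ON condition holds.
Matching on t1.team_id = t2.team_id AND t1.cat = t2.cat. A NULL in a compared column never satisfies the condition.
Matched pairs: 1.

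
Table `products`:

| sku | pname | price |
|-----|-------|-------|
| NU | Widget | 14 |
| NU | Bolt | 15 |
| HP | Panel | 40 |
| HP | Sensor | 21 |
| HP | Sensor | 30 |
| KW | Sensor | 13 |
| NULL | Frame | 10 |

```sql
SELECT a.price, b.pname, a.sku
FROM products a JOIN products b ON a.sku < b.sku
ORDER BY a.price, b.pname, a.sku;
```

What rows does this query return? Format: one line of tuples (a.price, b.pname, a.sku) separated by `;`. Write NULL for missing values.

INNER JOIN keeps only pairs where the ON condition holds.
Matching on a.sku < b.sku. A NULL in a compared column never satisfies the condition.
- a[0] sku=NU → no match; dropped.
- a[1] sku=NU → no match; dropped.
- a[2] sku=HP → 3 match(es) in b → 3 row(s).
- a[3] sku=HP → 3 match(es) in b → 3 row(s).
- a[4] sku=HP → 3 match(es) in b → 3 row(s).
- a[5] sku=KW → 2 match(es) in b → 2 row(s).
- a[6] sku=NULL → no match; dropped.

(13, Bolt, KW); (13, Widget, KW); (21, Bolt, HP); (21, Sensor, HP); (21, Widget, HP); (30, Bolt, HP); (30, Sensor, HP); (30, Widget, HP); (40, Bolt, HP); (40, Sensor, HP); (40, Widget, HP)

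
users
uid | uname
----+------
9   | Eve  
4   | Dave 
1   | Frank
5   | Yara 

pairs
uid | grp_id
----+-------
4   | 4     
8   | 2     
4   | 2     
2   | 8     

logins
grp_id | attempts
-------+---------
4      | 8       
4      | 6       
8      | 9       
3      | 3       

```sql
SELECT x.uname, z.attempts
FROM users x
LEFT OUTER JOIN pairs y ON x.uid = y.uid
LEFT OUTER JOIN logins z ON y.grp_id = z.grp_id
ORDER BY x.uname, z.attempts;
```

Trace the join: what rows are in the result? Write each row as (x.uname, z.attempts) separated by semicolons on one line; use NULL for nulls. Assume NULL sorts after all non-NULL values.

(Dave, 6); (Dave, 8); (Dave, NULL); (Eve, NULL); (Frank, NULL); (Yara, NULL)

Evaluate left to right. First `users x LEFT JOIN pairs y` on uid: 5 row(s).
Then LEFT JOIN `logins z` on grp_id: each of those 5 rows is kept; rows whose y.grp_id has no match in z get NULL for z's columns.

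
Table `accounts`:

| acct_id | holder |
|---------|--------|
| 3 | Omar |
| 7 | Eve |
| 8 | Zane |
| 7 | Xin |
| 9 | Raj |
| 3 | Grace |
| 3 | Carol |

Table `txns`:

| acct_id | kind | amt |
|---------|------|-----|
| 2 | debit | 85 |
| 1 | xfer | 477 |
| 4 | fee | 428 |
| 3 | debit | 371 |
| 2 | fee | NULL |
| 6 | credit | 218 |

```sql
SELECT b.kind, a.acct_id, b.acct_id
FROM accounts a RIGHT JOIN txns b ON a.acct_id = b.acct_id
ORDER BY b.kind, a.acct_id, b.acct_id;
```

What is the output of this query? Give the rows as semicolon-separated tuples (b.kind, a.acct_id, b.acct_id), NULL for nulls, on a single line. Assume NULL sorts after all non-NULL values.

(credit, NULL, 6); (debit, 3, 3); (debit, 3, 3); (debit, 3, 3); (debit, NULL, 2); (fee, NULL, 2); (fee, NULL, 4); (xfer, NULL, 1)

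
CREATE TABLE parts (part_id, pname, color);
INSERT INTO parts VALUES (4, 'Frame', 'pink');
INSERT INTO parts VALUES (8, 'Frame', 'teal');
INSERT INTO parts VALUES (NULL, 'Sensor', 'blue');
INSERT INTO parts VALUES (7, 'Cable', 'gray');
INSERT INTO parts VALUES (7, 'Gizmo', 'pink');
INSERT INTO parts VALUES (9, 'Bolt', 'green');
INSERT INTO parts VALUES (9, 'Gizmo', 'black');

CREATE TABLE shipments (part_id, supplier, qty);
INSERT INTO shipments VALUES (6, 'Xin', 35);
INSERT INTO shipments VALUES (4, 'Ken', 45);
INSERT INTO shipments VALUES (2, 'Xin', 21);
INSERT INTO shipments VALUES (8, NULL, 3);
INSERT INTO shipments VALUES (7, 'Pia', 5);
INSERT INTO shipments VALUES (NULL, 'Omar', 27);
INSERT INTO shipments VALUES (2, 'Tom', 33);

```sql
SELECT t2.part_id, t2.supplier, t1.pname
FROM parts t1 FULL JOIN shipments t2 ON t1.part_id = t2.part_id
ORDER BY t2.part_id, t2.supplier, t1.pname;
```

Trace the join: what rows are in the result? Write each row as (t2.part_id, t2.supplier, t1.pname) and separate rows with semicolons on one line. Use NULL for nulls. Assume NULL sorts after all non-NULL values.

FULL OUTER JOIN keeps every row from both sides; unmatched rows get NULL for the other side's columns.
Matching on t1.part_id = t2.part_id. A NULL in a compared column never satisfies the condition.
- t1[0] part_id=4 → 1 match(es) in t2 → 1 row(s).
- t1[1] part_id=8 → 1 match(es) in t2 → 1 row(s).
- t1[2] part_id=NULL → no match; kept with NULLs on the t2 side.
- t1[3] part_id=7 → 1 match(es) in t2 → 1 row(s).
- t1[4] part_id=7 → 1 match(es) in t2 → 1 row(s).
- t1[5] part_id=9 → no match; kept with NULLs on the t2 side.
- t1[6] part_id=9 → no match; kept with NULLs on the t2 side.
- 4 row(s) from t2 found no t1 partner → padded with NULL.

(2, Tom, NULL); (2, Xin, NULL); (4, Ken, Frame); (6, Xin, NULL); (7, Pia, Cable); (7, Pia, Gizmo); (8, NULL, Frame); (NULL, Omar, NULL); (NULL, NULL, Bolt); (NULL, NULL, Gizmo); (NULL, NULL, Sensor)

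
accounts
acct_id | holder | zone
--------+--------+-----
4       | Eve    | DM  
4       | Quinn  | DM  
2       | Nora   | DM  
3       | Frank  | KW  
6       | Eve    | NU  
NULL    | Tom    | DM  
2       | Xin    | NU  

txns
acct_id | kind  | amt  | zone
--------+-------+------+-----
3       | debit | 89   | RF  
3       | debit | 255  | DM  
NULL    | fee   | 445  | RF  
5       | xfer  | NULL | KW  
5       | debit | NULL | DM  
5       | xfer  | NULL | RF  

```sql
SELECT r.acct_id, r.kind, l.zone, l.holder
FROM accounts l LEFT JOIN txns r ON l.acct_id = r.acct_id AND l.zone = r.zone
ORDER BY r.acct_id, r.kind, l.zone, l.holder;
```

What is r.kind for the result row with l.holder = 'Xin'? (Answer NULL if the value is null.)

LEFT JOIN keeps every row from `accounts`; unmatched rows get NULL for `txns`'s columns.
Matching on l.acct_id = r.acct_id AND l.zone = r.zone. A NULL in a compared column never satisfies the condition.
Matched pairs: 0; unmatched l rows kept: 7.

NULL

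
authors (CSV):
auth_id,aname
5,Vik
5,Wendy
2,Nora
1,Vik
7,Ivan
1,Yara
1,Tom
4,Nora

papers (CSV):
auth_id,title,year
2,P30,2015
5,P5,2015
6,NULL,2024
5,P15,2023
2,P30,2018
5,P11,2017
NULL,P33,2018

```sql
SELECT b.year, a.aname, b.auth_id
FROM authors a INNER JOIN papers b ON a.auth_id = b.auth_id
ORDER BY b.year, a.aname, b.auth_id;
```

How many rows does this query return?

8

INNER JOIN keeps only pairs where the ON condition holds.
Matching on a.auth_id = b.auth_id. A NULL in a compared column never satisfies the condition.
- a row (auth_id=5): matches 3 b row(s) → 3 output row(s).
- a row (auth_id=5): matches 3 b row(s) → 3 output row(s).
- a row (auth_id=2): matches 2 b row(s) → 2 output row(s).
- a row (auth_id=1): no match → dropped.
- a row (auth_id=7): no match → dropped.
- a row (auth_id=1): no match → dropped.
- a row (auth_id=1): no match → dropped.
- a row (auth_id=4): no match → dropped.
Total: 8 rows.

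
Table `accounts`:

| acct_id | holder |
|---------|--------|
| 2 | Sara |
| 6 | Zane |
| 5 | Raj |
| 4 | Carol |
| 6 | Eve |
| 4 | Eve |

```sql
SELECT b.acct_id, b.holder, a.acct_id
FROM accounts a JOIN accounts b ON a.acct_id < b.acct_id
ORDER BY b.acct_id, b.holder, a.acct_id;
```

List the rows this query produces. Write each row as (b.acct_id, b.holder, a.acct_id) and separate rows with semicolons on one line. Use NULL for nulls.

(4, Carol, 2); (4, Eve, 2); (5, Raj, 2); (5, Raj, 4); (5, Raj, 4); (6, Eve, 2); (6, Eve, 4); (6, Eve, 4); (6, Eve, 5); (6, Zane, 2); (6, Zane, 4); (6, Zane, 4); (6, Zane, 5)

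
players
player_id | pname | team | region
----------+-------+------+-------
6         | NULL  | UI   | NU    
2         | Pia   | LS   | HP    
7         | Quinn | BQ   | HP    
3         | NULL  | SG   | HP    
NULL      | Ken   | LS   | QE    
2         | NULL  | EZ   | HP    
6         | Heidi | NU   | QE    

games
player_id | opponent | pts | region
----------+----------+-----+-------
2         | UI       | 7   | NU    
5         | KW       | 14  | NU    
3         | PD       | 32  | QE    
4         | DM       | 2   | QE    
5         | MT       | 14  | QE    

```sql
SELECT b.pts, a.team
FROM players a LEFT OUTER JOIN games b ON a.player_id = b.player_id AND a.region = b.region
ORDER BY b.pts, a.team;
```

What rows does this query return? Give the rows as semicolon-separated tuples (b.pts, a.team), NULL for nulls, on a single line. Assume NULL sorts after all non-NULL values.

(NULL, BQ); (NULL, EZ); (NULL, LS); (NULL, LS); (NULL, NU); (NULL, SG); (NULL, UI)

LEFT JOIN keeps every row from `players`; unmatched rows get NULL for `games`'s columns.
Matching on a.player_id = b.player_id AND a.region = b.region. A NULL in a compared column never satisfies the condition.
- a[0] player_id=6, region=NU → no match; kept with NULLs on the b side.
- a[1] player_id=2, region=HP → no match; kept with NULLs on the b side.
- a[2] player_id=7, region=HP → no match; kept with NULLs on the b side.
- a[3] player_id=3, region=HP → no match; kept with NULLs on the b side.
- a[4] player_id=NULL, region=QE → no match; kept with NULLs on the b side.
- a[5] player_id=2, region=HP → no match; kept with NULLs on the b side.
- a[6] player_id=6, region=QE → no match; kept with NULLs on the b side.
After projecting and ordering:
b.pts | a.team
NULL | BQ
NULL | EZ
NULL | LS
NULL | LS
NULL | NU
NULL | SG
NULL | UI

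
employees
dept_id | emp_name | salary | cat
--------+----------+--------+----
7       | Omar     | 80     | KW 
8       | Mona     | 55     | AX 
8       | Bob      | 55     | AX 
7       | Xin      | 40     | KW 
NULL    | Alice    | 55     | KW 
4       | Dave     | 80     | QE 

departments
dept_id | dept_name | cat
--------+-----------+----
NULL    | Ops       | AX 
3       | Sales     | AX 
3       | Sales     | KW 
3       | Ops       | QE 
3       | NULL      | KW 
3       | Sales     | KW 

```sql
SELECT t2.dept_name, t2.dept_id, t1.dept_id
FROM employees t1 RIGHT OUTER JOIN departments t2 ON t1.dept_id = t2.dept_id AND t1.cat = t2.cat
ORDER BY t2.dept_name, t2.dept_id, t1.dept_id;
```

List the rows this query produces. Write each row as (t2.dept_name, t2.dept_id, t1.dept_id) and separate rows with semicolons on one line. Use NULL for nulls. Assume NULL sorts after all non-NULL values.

RIGHT JOIN keeps every row from `departments`; unmatched rows get NULL for `employees`'s columns.
Matching on t1.dept_id = t2.dept_id AND t1.cat = t2.cat. A NULL in a compared column never satisfies the condition.
Matched pairs: 0; unmatched t2 rows kept: 6.

(Ops, 3, NULL); (Ops, NULL, NULL); (Sales, 3, NULL); (Sales, 3, NULL); (Sales, 3, NULL); (NULL, 3, NULL)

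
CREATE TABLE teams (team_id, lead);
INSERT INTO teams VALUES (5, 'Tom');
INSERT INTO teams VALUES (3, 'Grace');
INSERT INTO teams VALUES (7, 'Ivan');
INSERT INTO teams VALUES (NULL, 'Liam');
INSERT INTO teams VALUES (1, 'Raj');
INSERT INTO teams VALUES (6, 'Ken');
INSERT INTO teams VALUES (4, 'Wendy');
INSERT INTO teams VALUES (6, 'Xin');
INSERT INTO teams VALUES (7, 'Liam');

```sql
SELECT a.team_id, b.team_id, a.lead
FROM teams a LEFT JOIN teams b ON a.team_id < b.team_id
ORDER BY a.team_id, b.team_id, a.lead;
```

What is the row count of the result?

29

LEFT JOIN keeps every row from `teams a`; unmatched rows get NULL for `teams b`'s columns.
Matching on a.team_id < b.team_id. A NULL in a compared column never satisfies the condition.
- team_id=5: 4 matching b row(s), so 4 row(s) emitted.
- team_id=3: 6 matching b row(s), so 6 row(s) emitted.
- team_id=7: no b row matches, row kept with b columns NULL.
- team_id=NULL: no b row matches, row kept with b columns NULL.
- team_id=1: 7 matching b row(s), so 7 row(s) emitted.
- team_id=6: 2 matching b row(s), so 2 row(s) emitted.
- team_id=4: 5 matching b row(s), so 5 row(s) emitted.
- team_id=6: 2 matching b row(s), so 2 row(s) emitted.
- team_id=7: no b row matches, row kept with b columns NULL.
Total: 26 matched + 3 padded = 29 rows.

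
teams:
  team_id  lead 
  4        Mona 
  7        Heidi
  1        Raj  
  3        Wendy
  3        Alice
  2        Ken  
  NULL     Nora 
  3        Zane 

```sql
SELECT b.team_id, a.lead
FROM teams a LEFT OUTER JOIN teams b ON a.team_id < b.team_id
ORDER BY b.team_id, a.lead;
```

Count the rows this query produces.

20

LEFT JOIN keeps every row from `teams a`; unmatched rows get NULL for `teams b`'s columns.
Matching on a.team_id < b.team_id. A NULL in a compared column never satisfies the condition.
- team_id=4: 1 matching b row(s), so 1 row(s) emitted.
- team_id=7: no b row matches, row kept with b columns NULL.
- team_id=1: 6 matching b row(s), so 6 row(s) emitted.
- team_id=3: 2 matching b row(s), so 2 row(s) emitted.
- team_id=3: 2 matching b row(s), so 2 row(s) emitted.
- team_id=2: 5 matching b row(s), so 5 row(s) emitted.
- team_id=NULL: no b row matches, row kept with b columns NULL.
- team_id=3: 2 matching b row(s), so 2 row(s) emitted.
Total: 18 matched + 2 padded = 20 rows.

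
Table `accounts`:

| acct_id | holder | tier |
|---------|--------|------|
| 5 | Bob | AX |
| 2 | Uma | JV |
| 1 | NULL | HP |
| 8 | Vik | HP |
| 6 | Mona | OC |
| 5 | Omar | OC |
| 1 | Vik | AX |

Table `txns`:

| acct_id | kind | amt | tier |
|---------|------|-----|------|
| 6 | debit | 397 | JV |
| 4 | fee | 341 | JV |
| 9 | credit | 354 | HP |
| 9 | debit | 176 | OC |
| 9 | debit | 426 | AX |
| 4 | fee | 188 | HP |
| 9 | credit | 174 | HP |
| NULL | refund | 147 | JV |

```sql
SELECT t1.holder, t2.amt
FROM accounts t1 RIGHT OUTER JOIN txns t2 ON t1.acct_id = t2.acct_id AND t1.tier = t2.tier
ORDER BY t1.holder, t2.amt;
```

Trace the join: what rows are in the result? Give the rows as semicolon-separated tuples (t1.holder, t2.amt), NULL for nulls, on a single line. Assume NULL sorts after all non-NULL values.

(NULL, 147); (NULL, 174); (NULL, 176); (NULL, 188); (NULL, 341); (NULL, 354); (NULL, 397); (NULL, 426)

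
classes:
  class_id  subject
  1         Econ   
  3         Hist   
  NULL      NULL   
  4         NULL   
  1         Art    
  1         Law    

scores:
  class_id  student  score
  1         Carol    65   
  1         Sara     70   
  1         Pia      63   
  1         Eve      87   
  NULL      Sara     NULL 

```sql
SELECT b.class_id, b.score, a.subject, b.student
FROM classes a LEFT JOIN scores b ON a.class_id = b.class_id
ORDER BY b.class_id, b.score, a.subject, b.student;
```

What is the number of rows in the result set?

15

LEFT JOIN keeps every row from `classes`; unmatched rows get NULL for `scores`'s columns.
Matching on a.class_id = b.class_id. A NULL in a compared column never satisfies the condition.
- a (class_id=1) pairs with 4 row(s) of b.
- a (class_id=3) has no partner → padded with NULL.
- a (class_id=NULL) has no partner → padded with NULL.
- a (class_id=4) has no partner → padded with NULL.
- a (class_id=1) pairs with 4 row(s) of b.
- a (class_id=1) pairs with 4 row(s) of b.
Total: 12 matched + 3 padded = 15 rows.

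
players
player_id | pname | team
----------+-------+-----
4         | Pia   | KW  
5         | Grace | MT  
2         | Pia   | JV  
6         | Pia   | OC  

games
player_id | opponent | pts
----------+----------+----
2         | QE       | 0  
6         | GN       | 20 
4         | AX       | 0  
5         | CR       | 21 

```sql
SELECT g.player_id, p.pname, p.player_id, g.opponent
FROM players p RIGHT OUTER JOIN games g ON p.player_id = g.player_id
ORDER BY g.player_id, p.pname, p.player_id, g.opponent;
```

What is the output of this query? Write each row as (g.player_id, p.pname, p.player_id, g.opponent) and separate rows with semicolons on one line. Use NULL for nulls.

RIGHT JOIN keeps every row from `games`; unmatched rows get NULL for `players`'s columns.
Matching on p.player_id = g.player_id.
Matched pairs: 4; unmatched g rows kept: 0.

(2, Pia, 2, QE); (4, Pia, 4, AX); (5, Grace, 5, CR); (6, Pia, 6, GN)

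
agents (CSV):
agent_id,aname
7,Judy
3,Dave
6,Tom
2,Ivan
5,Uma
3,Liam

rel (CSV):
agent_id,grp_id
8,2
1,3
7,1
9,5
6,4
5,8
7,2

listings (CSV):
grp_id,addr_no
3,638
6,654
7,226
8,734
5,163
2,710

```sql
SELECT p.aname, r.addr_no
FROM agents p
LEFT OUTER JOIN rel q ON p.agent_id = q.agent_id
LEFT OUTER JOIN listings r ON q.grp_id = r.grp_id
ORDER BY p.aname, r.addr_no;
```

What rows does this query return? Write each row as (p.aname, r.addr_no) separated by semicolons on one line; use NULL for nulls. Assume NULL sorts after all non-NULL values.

Evaluate left to right. First `agents p LEFT JOIN rel q` on agent_id: 7 row(s).
Then LEFT JOIN `listings r` on grp_id: each of those 7 rows is kept; rows whose q.grp_id has no match in r get NULL for r's columns.

(Dave, NULL); (Ivan, NULL); (Judy, 710); (Judy, NULL); (Liam, NULL); (Tom, NULL); (Uma, 734)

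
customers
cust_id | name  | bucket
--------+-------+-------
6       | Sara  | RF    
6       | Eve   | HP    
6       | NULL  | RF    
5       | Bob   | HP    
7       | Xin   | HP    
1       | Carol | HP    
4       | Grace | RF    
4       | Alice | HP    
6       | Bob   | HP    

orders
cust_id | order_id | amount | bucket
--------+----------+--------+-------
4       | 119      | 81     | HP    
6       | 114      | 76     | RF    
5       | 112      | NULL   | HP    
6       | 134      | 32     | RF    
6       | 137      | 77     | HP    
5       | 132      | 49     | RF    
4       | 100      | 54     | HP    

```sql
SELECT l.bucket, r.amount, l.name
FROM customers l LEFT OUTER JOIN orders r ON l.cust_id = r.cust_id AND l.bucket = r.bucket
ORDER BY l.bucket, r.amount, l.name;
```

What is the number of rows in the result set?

12

LEFT JOIN keeps every row from `customers`; unmatched rows get NULL for `orders`'s columns.
Matching on l.cust_id = r.cust_id AND l.bucket = r.bucket.
- cust_id=6, bucket=RF: 2 matching r row(s), so 2 row(s) emitted.
- cust_id=6, bucket=HP: 1 matching r row(s), so 1 row(s) emitted.
- cust_id=6, bucket=RF: 2 matching r row(s), so 2 row(s) emitted.
- cust_id=5, bucket=HP: 1 matching r row(s), so 1 row(s) emitted.
- cust_id=7, bucket=HP: no r row matches, row kept with r columns NULL.
- cust_id=1, bucket=HP: no r row matches, row kept with r columns NULL.
- cust_id=4, bucket=RF: no r row matches, row kept with r columns NULL.
- cust_id=4, bucket=HP: 2 matching r row(s), so 2 row(s) emitted.
- cust_id=6, bucket=HP: 1 matching r row(s), so 1 row(s) emitted.
Total: 9 matched + 3 padded = 12 rows.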